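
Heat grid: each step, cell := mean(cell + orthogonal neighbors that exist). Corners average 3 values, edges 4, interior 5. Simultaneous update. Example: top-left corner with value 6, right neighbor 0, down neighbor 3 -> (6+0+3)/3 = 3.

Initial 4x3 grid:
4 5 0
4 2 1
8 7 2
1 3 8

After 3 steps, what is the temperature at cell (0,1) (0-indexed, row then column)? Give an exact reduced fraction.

Answer: 44719/14400

Derivation:
Step 1: cell (0,1) = 11/4
Step 2: cell (0,1) = 773/240
Step 3: cell (0,1) = 44719/14400
Full grid after step 3:
  8273/2160 44719/14400 973/360
  3619/900 1376/375 7109/2400
  5387/1200 6089/1500 27947/7200
  3223/720 64699/14400 4507/1080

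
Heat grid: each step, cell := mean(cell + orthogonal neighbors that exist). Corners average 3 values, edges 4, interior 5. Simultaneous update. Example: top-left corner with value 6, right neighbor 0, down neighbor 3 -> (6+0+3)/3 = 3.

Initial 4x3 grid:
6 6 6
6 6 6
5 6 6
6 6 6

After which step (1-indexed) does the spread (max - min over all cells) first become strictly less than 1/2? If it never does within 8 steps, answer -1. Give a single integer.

Answer: 1

Derivation:
Step 1: max=6, min=17/3, spread=1/3
  -> spread < 1/2 first at step 1
Step 2: max=6, min=689/120, spread=31/120
Step 3: max=6, min=6269/1080, spread=211/1080
Step 4: max=10753/1800, min=631103/108000, spread=14077/108000
Step 5: max=644317/108000, min=5691593/972000, spread=5363/48600
Step 6: max=357131/60000, min=171219191/29160000, spread=93859/1166400
Step 7: max=577863533/97200000, min=10287325519/1749600000, spread=4568723/69984000
Step 8: max=17314381111/2916000000, min=618075564371/104976000000, spread=8387449/167961600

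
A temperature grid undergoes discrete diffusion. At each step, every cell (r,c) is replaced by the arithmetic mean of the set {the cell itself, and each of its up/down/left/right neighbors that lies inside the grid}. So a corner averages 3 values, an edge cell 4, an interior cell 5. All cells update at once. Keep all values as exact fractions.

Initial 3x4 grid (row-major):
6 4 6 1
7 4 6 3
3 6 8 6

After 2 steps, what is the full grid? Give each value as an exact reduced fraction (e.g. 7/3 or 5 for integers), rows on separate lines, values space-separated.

After step 1:
  17/3 5 17/4 10/3
  5 27/5 27/5 4
  16/3 21/4 13/2 17/3
After step 2:
  47/9 1219/240 1079/240 139/36
  107/20 521/100 511/100 23/5
  187/36 1349/240 1369/240 97/18

Answer: 47/9 1219/240 1079/240 139/36
107/20 521/100 511/100 23/5
187/36 1349/240 1369/240 97/18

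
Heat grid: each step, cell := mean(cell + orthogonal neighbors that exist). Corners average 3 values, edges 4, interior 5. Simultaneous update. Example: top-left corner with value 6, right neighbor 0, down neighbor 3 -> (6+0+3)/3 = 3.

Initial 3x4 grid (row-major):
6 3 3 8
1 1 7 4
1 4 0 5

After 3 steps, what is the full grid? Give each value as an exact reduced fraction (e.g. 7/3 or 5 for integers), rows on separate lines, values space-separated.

Answer: 6767/2160 12121/3600 1759/400 331/72
36709/14400 19271/6000 909/250 1829/400
583/240 379/150 1063/300 275/72

Derivation:
After step 1:
  10/3 13/4 21/4 5
  9/4 16/5 3 6
  2 3/2 4 3
After step 2:
  53/18 451/120 33/8 65/12
  647/240 66/25 429/100 17/4
  23/12 107/40 23/8 13/3
After step 3:
  6767/2160 12121/3600 1759/400 331/72
  36709/14400 19271/6000 909/250 1829/400
  583/240 379/150 1063/300 275/72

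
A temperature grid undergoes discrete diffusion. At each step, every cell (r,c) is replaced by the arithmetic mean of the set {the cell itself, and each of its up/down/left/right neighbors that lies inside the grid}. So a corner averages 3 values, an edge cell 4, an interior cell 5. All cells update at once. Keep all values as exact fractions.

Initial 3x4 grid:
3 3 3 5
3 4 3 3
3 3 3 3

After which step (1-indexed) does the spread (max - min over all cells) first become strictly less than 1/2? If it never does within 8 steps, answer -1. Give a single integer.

Step 1: max=11/3, min=3, spread=2/3
Step 2: max=32/9, min=249/80, spread=319/720
  -> spread < 1/2 first at step 2
Step 3: max=7417/2160, min=1127/360, spread=131/432
Step 4: max=54751/16200, min=136151/43200, spread=5911/25920
Step 5: max=12994181/3888000, min=8190979/2592000, spread=56617/311040
Step 6: max=773652829/233280000, min=493703861/155520000, spread=2647763/18662400
Step 7: max=46173291311/13996800000, min=29725057999/9331200000, spread=25371269/223948800
Step 8: max=2759281973749/839808000000, min=1789221142541/559872000000, spread=1207204159/13436928000

Answer: 2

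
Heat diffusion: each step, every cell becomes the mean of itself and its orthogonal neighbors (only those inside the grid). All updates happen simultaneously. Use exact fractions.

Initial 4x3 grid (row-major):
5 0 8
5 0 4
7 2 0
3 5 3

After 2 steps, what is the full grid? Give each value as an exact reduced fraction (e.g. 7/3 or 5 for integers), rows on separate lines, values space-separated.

After step 1:
  10/3 13/4 4
  17/4 11/5 3
  17/4 14/5 9/4
  5 13/4 8/3
After step 2:
  65/18 767/240 41/12
  421/120 31/10 229/80
  163/40 59/20 643/240
  25/6 823/240 49/18

Answer: 65/18 767/240 41/12
421/120 31/10 229/80
163/40 59/20 643/240
25/6 823/240 49/18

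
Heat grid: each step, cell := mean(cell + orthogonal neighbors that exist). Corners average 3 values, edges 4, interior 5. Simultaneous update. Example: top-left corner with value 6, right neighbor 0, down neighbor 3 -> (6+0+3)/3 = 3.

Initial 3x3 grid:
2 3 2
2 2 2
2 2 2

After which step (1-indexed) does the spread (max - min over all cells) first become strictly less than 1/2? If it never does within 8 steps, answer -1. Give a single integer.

Step 1: max=7/3, min=2, spread=1/3
  -> spread < 1/2 first at step 1
Step 2: max=547/240, min=2, spread=67/240
Step 3: max=4757/2160, min=407/200, spread=1807/10800
Step 4: max=1885963/864000, min=11161/5400, spread=33401/288000
Step 5: max=16781933/7776000, min=1123391/540000, spread=3025513/38880000
Step 6: max=6685726867/3110400000, min=60355949/28800000, spread=53531/995328
Step 7: max=399280925849/186624000000, min=16343116051/7776000000, spread=450953/11943936
Step 8: max=23903783560603/11197440000000, min=1967248610519/933120000000, spread=3799043/143327232

Answer: 1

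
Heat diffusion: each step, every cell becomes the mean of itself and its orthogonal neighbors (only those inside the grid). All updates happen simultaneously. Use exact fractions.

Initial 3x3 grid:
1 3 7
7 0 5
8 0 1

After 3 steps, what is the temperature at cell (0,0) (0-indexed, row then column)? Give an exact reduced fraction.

Step 1: cell (0,0) = 11/3
Step 2: cell (0,0) = 125/36
Step 3: cell (0,0) = 1583/432
Full grid after step 3:
  1583/432 9931/2880 127/36
  1277/360 4067/1200 3007/960
  515/144 989/320 71/24

Answer: 1583/432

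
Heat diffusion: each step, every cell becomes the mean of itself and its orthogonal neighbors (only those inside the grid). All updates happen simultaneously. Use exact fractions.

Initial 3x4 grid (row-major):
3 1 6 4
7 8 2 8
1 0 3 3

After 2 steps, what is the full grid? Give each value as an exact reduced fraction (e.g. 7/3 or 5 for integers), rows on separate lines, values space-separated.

After step 1:
  11/3 9/2 13/4 6
  19/4 18/5 27/5 17/4
  8/3 3 2 14/3
After step 2:
  155/36 901/240 383/80 9/2
  881/240 17/4 37/10 1219/240
  125/36 169/60 113/30 131/36

Answer: 155/36 901/240 383/80 9/2
881/240 17/4 37/10 1219/240
125/36 169/60 113/30 131/36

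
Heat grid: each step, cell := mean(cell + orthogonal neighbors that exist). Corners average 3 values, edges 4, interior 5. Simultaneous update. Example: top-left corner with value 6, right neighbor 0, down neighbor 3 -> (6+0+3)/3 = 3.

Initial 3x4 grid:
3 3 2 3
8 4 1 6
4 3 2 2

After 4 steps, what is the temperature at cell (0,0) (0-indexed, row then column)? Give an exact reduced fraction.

Step 1: cell (0,0) = 14/3
Step 2: cell (0,0) = 149/36
Step 3: cell (0,0) = 1091/270
Step 4: cell (0,0) = 506051/129600
Full grid after step 4:
  506051/129600 766171/216000 687991/216000 195853/64800
  3433069/864000 1290311/360000 23507/7500 72559/24000
  170717/43200 257057/72000 682991/216000 192803/64800

Answer: 506051/129600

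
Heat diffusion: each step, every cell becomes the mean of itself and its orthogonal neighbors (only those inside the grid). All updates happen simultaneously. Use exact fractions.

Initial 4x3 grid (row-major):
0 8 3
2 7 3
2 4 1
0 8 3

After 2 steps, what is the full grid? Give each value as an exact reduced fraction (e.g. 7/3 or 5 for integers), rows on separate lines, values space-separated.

Answer: 127/36 173/40 38/9
773/240 399/100 943/240
749/240 177/50 293/80
109/36 929/240 7/2

Derivation:
After step 1:
  10/3 9/2 14/3
  11/4 24/5 7/2
  2 22/5 11/4
  10/3 15/4 4
After step 2:
  127/36 173/40 38/9
  773/240 399/100 943/240
  749/240 177/50 293/80
  109/36 929/240 7/2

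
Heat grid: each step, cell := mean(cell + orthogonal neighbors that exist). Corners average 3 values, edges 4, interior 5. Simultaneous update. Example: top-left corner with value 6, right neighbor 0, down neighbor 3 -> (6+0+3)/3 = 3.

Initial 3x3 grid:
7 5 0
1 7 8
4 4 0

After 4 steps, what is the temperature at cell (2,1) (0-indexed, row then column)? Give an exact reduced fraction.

Answer: 235087/57600

Derivation:
Step 1: cell (2,1) = 15/4
Step 2: cell (2,1) = 63/16
Step 3: cell (2,1) = 3841/960
Step 4: cell (2,1) = 235087/57600
Full grid after step 4:
  57229/12960 762461/172800 56389/12960
  738061/172800 76483/18000 729661/172800
  1967/480 235087/57600 5861/1440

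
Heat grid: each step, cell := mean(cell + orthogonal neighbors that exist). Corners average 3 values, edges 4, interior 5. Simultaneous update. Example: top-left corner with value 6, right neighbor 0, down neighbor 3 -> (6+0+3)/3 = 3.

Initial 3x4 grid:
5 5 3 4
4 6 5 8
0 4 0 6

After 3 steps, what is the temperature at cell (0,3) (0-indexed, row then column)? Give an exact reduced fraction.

Step 1: cell (0,3) = 5
Step 2: cell (0,3) = 5
Step 3: cell (0,3) = 3493/720
Full grid after step 3:
  9343/2160 15881/3600 2821/600 3493/720
  55339/14400 3097/750 1651/375 69359/14400
  1867/540 25687/7200 29827/7200 2431/540

Answer: 3493/720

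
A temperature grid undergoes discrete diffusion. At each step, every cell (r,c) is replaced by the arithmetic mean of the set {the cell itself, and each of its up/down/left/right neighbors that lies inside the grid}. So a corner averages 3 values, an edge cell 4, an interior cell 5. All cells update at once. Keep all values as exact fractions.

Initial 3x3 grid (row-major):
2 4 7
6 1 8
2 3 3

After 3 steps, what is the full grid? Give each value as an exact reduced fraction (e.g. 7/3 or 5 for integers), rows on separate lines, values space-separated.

Answer: 2803/720 29459/7200 10409/2160
48743/14400 24691/6000 6927/1600
1861/540 50593/14400 2281/540

Derivation:
After step 1:
  4 7/2 19/3
  11/4 22/5 19/4
  11/3 9/4 14/3
After step 2:
  41/12 547/120 175/36
  889/240 353/100 403/80
  26/9 899/240 35/9
After step 3:
  2803/720 29459/7200 10409/2160
  48743/14400 24691/6000 6927/1600
  1861/540 50593/14400 2281/540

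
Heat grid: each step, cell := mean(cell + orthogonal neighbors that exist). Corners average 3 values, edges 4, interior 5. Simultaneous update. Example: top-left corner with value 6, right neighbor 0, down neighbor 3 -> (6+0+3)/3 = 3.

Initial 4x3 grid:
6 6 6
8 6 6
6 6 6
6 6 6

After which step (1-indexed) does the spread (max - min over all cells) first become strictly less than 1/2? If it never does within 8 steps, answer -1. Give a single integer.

Answer: 3

Derivation:
Step 1: max=20/3, min=6, spread=2/3
Step 2: max=391/60, min=6, spread=31/60
Step 3: max=3451/540, min=6, spread=211/540
  -> spread < 1/2 first at step 3
Step 4: max=340897/54000, min=5447/900, spread=14077/54000
Step 5: max=3056407/486000, min=327683/54000, spread=5363/24300
Step 6: max=91220809/14580000, min=182869/30000, spread=93859/583200
Step 7: max=5459074481/874800000, min=296936467/48600000, spread=4568723/34992000
Step 8: max=326708435629/52488000000, min=8929618889/1458000000, spread=8387449/83980800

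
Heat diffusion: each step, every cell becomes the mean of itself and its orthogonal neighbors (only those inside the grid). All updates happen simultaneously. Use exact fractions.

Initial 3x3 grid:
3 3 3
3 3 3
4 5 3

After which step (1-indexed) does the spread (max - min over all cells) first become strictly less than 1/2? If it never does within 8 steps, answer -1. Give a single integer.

Answer: 3

Derivation:
Step 1: max=4, min=3, spread=1
Step 2: max=889/240, min=3, spread=169/240
Step 3: max=647/180, min=3739/1200, spread=1723/3600
  -> spread < 1/2 first at step 3
Step 4: max=12583/3600, min=17087/5400, spread=143/432
Step 5: max=2238103/648000, min=38657/12000, spread=1205/5184
Step 6: max=132727741/38880000, min=63191683/19440000, spread=10151/62208
Step 7: max=879058903/259200000, min=3822144751/1166400000, spread=85517/746496
Step 8: max=472148072069/139968000000, min=76815222949/23328000000, spread=720431/8957952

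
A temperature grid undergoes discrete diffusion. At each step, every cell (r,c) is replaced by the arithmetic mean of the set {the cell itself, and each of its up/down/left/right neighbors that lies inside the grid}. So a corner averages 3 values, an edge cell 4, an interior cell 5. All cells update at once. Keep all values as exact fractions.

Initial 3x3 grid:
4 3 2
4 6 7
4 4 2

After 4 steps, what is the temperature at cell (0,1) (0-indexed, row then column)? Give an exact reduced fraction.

Answer: 3570757/864000

Derivation:
Step 1: cell (0,1) = 15/4
Step 2: cell (0,1) = 973/240
Step 3: cell (0,1) = 58631/14400
Step 4: cell (0,1) = 3570757/864000
Full grid after step 4:
  532271/129600 3570757/864000 827/200
  1805441/432000 250739/60000 3638507/864000
  90841/21600 916283/216000 548671/129600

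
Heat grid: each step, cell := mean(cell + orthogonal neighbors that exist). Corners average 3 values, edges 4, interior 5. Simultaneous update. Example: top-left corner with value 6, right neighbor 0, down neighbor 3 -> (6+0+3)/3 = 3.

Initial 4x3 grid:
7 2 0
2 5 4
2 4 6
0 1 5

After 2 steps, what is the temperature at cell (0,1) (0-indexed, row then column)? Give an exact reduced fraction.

Step 1: cell (0,1) = 7/2
Step 2: cell (0,1) = 377/120
Full grid after step 2:
  67/18 377/120 37/12
  49/15 73/20 139/40
  53/20 13/4 161/40
  11/6 111/40 15/4

Answer: 377/120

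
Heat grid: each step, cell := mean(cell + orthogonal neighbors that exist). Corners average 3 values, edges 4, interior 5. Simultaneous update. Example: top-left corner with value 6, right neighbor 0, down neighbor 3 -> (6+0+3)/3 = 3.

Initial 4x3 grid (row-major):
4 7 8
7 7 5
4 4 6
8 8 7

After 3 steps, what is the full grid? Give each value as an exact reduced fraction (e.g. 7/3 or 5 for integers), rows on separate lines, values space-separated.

After step 1:
  6 13/2 20/3
  11/2 6 13/2
  23/4 29/5 11/2
  20/3 27/4 7
After step 2:
  6 151/24 59/9
  93/16 303/50 37/6
  1423/240 149/25 31/5
  115/18 1573/240 77/12
After step 3:
  869/144 44833/7200 1369/216
  14281/2400 36349/6000 5621/900
  43363/7200 9211/1500 7423/1200
  3397/540 91151/14400 4601/720

Answer: 869/144 44833/7200 1369/216
14281/2400 36349/6000 5621/900
43363/7200 9211/1500 7423/1200
3397/540 91151/14400 4601/720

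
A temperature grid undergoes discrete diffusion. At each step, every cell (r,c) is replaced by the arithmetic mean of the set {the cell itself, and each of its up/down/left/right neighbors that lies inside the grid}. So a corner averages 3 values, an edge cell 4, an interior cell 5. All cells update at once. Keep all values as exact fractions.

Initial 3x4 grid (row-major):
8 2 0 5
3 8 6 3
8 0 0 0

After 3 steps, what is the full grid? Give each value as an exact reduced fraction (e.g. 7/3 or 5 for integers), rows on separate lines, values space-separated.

After step 1:
  13/3 9/2 13/4 8/3
  27/4 19/5 17/5 7/2
  11/3 4 3/2 1
After step 2:
  187/36 953/240 829/240 113/36
  371/80 449/100 309/100 317/120
  173/36 389/120 99/40 2
After step 3:
  4969/1080 30797/7200 24577/7200 6649/2160
  7651/1600 1943/500 19381/6000 19567/7200
  9133/2160 13511/3600 1621/600 427/180

Answer: 4969/1080 30797/7200 24577/7200 6649/2160
7651/1600 1943/500 19381/6000 19567/7200
9133/2160 13511/3600 1621/600 427/180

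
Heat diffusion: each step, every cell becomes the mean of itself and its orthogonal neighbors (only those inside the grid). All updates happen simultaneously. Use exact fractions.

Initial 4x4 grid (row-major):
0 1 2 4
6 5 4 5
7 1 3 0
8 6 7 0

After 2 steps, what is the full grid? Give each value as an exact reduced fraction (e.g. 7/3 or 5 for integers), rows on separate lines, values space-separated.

Answer: 53/18 629/240 733/240 29/9
59/15 181/50 81/25 763/240
107/20 109/25 86/25 127/48
6 209/40 89/24 25/9

Derivation:
After step 1:
  7/3 2 11/4 11/3
  9/2 17/5 19/5 13/4
  11/2 22/5 3 2
  7 11/2 4 7/3
After step 2:
  53/18 629/240 733/240 29/9
  59/15 181/50 81/25 763/240
  107/20 109/25 86/25 127/48
  6 209/40 89/24 25/9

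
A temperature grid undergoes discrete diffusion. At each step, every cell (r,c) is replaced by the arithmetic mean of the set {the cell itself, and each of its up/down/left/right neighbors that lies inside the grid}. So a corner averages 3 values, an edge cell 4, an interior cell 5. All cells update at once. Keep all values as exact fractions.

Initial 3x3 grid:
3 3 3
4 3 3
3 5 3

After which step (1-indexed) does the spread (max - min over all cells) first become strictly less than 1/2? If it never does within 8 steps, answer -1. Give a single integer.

Step 1: max=4, min=3, spread=1
Step 2: max=443/120, min=3, spread=83/120
Step 3: max=2597/720, min=2857/900, spread=173/400
  -> spread < 1/2 first at step 3
Step 4: max=151039/43200, min=5761/1800, spread=511/1728
Step 5: max=9005933/2592000, min=78401/24000, spread=4309/20736
Step 6: max=533943751/155520000, min=10651237/3240000, spread=36295/248832
Step 7: max=31878770597/9331200000, min=2576935831/777600000, spread=305773/2985984
Step 8: max=1902930670159/559872000000, min=25870575497/7776000000, spread=2575951/35831808

Answer: 3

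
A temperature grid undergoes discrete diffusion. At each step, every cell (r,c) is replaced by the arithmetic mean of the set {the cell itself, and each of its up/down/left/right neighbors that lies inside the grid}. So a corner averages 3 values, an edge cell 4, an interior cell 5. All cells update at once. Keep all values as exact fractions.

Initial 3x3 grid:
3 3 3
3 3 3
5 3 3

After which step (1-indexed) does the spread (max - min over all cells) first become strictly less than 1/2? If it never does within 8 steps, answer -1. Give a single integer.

Step 1: max=11/3, min=3, spread=2/3
Step 2: max=32/9, min=3, spread=5/9
Step 3: max=365/108, min=3, spread=41/108
  -> spread < 1/2 first at step 3
Step 4: max=21571/6480, min=551/180, spread=347/1296
Step 5: max=1273337/388800, min=5557/1800, spread=2921/15552
Step 6: max=75812539/23328000, min=673483/216000, spread=24611/186624
Step 7: max=4517762033/1399680000, min=15236741/4860000, spread=207329/2239488
Step 8: max=269972352451/83980800000, min=816401599/259200000, spread=1746635/26873856

Answer: 3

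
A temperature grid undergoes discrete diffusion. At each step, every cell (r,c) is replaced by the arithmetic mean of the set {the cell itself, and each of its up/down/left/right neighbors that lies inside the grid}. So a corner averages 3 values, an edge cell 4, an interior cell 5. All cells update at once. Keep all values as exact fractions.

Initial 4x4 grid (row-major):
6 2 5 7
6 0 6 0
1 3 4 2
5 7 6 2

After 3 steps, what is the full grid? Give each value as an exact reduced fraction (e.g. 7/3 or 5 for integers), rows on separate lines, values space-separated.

After step 1:
  14/3 13/4 5 4
  13/4 17/5 3 15/4
  15/4 3 21/5 2
  13/3 21/4 19/4 10/3
After step 2:
  67/18 979/240 61/16 17/4
  113/30 159/50 387/100 51/16
  43/12 98/25 339/100 797/240
  40/9 13/3 263/60 121/36
After step 3:
  8329/2160 26629/7200 9607/2400 15/4
  12827/3600 22579/6000 436/125 8777/2400
  14143/3600 2761/750 22661/6000 23867/7200
  445/108 15373/3600 13921/3600 7967/2160

Answer: 8329/2160 26629/7200 9607/2400 15/4
12827/3600 22579/6000 436/125 8777/2400
14143/3600 2761/750 22661/6000 23867/7200
445/108 15373/3600 13921/3600 7967/2160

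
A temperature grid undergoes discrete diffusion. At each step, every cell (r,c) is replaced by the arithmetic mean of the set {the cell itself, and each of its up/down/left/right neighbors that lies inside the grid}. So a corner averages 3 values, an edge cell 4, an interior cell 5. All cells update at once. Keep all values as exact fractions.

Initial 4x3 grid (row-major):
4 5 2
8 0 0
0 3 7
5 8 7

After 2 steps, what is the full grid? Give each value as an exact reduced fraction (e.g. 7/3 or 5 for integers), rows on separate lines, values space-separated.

Answer: 137/36 279/80 22/9
119/30 74/25 361/120
56/15 104/25 523/120
169/36 1261/240 52/9

Derivation:
After step 1:
  17/3 11/4 7/3
  3 16/5 9/4
  4 18/5 17/4
  13/3 23/4 22/3
After step 2:
  137/36 279/80 22/9
  119/30 74/25 361/120
  56/15 104/25 523/120
  169/36 1261/240 52/9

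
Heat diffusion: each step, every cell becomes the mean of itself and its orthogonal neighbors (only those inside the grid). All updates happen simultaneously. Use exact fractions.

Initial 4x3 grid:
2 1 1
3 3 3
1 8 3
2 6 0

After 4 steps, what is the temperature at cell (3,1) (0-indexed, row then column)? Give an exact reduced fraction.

Answer: 82789/24000

Derivation:
Step 1: cell (3,1) = 4
Step 2: cell (3,1) = 71/20
Step 3: cell (3,1) = 1431/400
Step 4: cell (3,1) = 82789/24000
Full grid after step 4:
  106117/43200 2135989/864000 317801/129600
  204067/72000 1007261/360000 153019/54000
  77029/24000 198031/60000 7241/2250
  24817/7200 82789/24000 6223/1800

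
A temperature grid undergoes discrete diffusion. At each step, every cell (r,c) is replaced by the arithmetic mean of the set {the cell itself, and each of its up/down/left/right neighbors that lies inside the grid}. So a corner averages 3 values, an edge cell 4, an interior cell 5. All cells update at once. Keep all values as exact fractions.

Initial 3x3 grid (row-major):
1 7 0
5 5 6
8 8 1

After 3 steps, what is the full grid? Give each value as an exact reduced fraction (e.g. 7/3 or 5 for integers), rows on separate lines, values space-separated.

Answer: 1279/270 60149/14400 9137/2160
71899/14400 15119/3000 15481/3600
4139/720 4143/800 1807/360

Derivation:
After step 1:
  13/3 13/4 13/3
  19/4 31/5 3
  7 11/2 5
After step 2:
  37/9 1087/240 127/36
  1337/240 227/50 139/30
  23/4 237/40 9/2
After step 3:
  1279/270 60149/14400 9137/2160
  71899/14400 15119/3000 15481/3600
  4139/720 4143/800 1807/360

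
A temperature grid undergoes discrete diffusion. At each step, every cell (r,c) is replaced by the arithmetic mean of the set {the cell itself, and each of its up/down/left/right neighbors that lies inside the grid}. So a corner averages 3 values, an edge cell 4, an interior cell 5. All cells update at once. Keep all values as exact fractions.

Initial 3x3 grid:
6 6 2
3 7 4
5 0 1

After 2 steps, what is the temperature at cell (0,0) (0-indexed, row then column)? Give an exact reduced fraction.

Answer: 31/6

Derivation:
Step 1: cell (0,0) = 5
Step 2: cell (0,0) = 31/6
Full grid after step 2:
  31/6 73/16 17/4
  203/48 17/4 79/24
  67/18 139/48 101/36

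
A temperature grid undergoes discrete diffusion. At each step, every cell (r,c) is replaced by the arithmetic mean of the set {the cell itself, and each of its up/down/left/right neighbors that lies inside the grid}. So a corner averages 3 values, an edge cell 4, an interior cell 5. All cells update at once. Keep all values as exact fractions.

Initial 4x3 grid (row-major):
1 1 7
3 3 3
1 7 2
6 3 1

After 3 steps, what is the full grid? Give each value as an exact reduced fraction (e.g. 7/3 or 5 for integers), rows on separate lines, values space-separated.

After step 1:
  5/3 3 11/3
  2 17/5 15/4
  17/4 16/5 13/4
  10/3 17/4 2
After step 2:
  20/9 44/15 125/36
  679/240 307/100 211/60
  767/240 367/100 61/20
  71/18 767/240 19/6
After step 3:
  5749/2160 658/225 893/270
  20371/7200 19223/6000 5899/1800
  24551/7200 9709/3000 4021/1200
  3721/1080 50317/14400 251/80

Answer: 5749/2160 658/225 893/270
20371/7200 19223/6000 5899/1800
24551/7200 9709/3000 4021/1200
3721/1080 50317/14400 251/80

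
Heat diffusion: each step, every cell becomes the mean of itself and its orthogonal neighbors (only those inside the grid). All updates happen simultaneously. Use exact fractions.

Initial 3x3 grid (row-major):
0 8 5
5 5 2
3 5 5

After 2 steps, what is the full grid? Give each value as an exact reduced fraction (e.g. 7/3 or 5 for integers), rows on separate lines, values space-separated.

Answer: 145/36 113/24 55/12
203/48 43/10 73/16
145/36 107/24 17/4

Derivation:
After step 1:
  13/3 9/2 5
  13/4 5 17/4
  13/3 9/2 4
After step 2:
  145/36 113/24 55/12
  203/48 43/10 73/16
  145/36 107/24 17/4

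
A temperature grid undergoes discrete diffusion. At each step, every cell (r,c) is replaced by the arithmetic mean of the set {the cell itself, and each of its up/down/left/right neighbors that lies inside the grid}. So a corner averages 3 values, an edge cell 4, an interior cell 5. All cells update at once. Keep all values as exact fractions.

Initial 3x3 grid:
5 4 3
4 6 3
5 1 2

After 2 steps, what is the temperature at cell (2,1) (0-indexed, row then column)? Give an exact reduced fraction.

Step 1: cell (2,1) = 7/2
Step 2: cell (2,1) = 373/120
Full grid after step 2:
  83/18 473/120 34/9
  61/15 201/50 373/120
  71/18 373/120 3

Answer: 373/120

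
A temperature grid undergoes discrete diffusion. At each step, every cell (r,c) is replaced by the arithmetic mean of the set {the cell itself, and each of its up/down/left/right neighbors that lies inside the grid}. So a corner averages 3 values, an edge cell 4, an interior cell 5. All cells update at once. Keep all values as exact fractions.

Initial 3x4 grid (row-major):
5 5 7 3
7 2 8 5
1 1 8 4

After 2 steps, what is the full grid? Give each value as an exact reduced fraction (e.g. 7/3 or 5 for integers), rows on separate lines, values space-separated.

After step 1:
  17/3 19/4 23/4 5
  15/4 23/5 6 5
  3 3 21/4 17/3
After step 2:
  85/18 623/120 43/8 21/4
  1021/240 221/50 133/25 65/12
  13/4 317/80 239/48 191/36

Answer: 85/18 623/120 43/8 21/4
1021/240 221/50 133/25 65/12
13/4 317/80 239/48 191/36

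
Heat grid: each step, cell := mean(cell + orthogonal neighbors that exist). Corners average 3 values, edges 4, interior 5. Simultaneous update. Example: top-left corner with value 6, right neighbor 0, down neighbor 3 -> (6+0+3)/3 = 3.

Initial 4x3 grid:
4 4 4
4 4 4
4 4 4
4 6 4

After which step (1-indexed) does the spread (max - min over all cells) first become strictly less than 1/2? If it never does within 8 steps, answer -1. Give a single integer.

Step 1: max=14/3, min=4, spread=2/3
Step 2: max=547/120, min=4, spread=67/120
Step 3: max=4757/1080, min=4, spread=437/1080
  -> spread < 1/2 first at step 3
Step 4: max=1885531/432000, min=2009/500, spread=29951/86400
Step 5: max=16767821/3888000, min=13658/3375, spread=206761/777600
Step 6: max=6676995571/1555200000, min=10965671/2700000, spread=14430763/62208000
Step 7: max=398355741689/93312000000, min=881652727/216000000, spread=139854109/746496000
Step 8: max=23817351890251/5598720000000, min=79611228977/19440000000, spread=7114543559/44789760000

Answer: 3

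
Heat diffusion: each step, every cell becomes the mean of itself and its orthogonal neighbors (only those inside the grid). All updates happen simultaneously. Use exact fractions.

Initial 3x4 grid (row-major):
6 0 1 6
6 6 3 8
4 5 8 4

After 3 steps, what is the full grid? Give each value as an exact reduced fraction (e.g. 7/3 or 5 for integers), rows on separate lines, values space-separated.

Answer: 197/48 3283/800 3213/800 413/90
11419/2400 2213/500 29161/6000 71309/14400
719/144 12449/2400 37117/7200 757/135

Derivation:
After step 1:
  4 13/4 5/2 5
  11/2 4 26/5 21/4
  5 23/4 5 20/3
After step 2:
  17/4 55/16 319/80 17/4
  37/8 237/50 439/100 1327/240
  65/12 79/16 1357/240 203/36
After step 3:
  197/48 3283/800 3213/800 413/90
  11419/2400 2213/500 29161/6000 71309/14400
  719/144 12449/2400 37117/7200 757/135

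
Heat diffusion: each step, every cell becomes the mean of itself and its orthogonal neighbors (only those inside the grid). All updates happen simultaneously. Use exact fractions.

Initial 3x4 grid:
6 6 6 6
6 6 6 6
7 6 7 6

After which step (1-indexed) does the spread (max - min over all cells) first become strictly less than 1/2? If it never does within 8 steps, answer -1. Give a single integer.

Answer: 2

Derivation:
Step 1: max=13/2, min=6, spread=1/2
Step 2: max=229/36, min=6, spread=13/36
  -> spread < 1/2 first at step 2
Step 3: max=45257/7200, min=1207/200, spread=361/1440
Step 4: max=809569/129600, min=32761/5400, spread=4661/25920
Step 5: max=40278863/6480000, min=13156621/2160000, spread=809/6480
Step 6: max=2893450399/466560000, min=118675301/19440000, spread=1809727/18662400
Step 7: max=173206047941/27993600000, min=892000573/145800000, spread=77677517/1119744000
Step 8: max=10379594394319/1679616000000, min=71443066451/11664000000, spread=734342603/13436928000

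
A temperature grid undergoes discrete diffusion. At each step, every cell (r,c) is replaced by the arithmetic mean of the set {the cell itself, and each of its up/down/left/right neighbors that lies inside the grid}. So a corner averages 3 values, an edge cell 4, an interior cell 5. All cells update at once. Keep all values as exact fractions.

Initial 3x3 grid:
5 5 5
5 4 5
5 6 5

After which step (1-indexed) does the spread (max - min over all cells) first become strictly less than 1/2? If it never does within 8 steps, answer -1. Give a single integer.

Answer: 2

Derivation:
Step 1: max=16/3, min=19/4, spread=7/12
Step 2: max=31/6, min=29/6, spread=1/3
  -> spread < 1/2 first at step 2
Step 3: max=2191/432, min=4669/960, spread=1799/8640
Step 4: max=27217/5400, min=7069/1440, spread=2833/21600
Step 5: max=7792279/1555200, min=5673127/1152000, spread=2671151/31104000
Step 6: max=388793437/77760000, min=76869323/15552000, spread=741137/12960000
Step 7: max=27926728111/5598720000, min=61577254829/12441600000, spread=4339268759/111974400000
Step 8: max=697553844179/139968000000, min=277535568607/55987200000, spread=7429845323/279936000000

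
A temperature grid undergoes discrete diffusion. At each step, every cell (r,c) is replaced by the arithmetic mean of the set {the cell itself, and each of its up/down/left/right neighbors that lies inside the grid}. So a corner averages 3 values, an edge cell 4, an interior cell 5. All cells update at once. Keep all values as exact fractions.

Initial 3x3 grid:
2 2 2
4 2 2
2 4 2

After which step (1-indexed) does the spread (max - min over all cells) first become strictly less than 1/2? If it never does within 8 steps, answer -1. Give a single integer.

Answer: 4

Derivation:
Step 1: max=10/3, min=2, spread=4/3
Step 2: max=113/40, min=2, spread=33/40
Step 3: max=1517/540, min=101/45, spread=61/108
Step 4: max=86239/32400, min=3061/1350, spread=511/1296
  -> spread < 1/2 first at step 4
Step 5: max=5117933/1944000, min=42401/18000, spread=4309/15552
Step 6: max=300663751/116640000, min=5791237/2430000, spread=36295/186624
Step 7: max=17881970597/6998400000, min=1410535831/583200000, spread=305773/2239488
Step 8: max=1063122670159/419904000000, min=14206575497/5832000000, spread=2575951/26873856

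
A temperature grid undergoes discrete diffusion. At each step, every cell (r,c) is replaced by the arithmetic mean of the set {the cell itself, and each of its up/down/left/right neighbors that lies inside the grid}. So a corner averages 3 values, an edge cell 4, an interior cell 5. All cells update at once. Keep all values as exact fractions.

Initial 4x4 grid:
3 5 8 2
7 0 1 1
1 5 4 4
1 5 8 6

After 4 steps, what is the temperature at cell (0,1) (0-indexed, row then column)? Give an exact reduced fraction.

Step 1: cell (0,1) = 4
Step 2: cell (0,1) = 83/20
Step 3: cell (0,1) = 2237/600
Step 4: cell (0,1) = 67061/18000
Full grid after step 4:
  79873/21600 67061/18000 189721/54000 222553/64800
  87133/24000 214111/60000 654799/180000 767119/216000
  754421/216000 682367/180000 47327/12000 58897/14400
  47941/12960 425203/108000 3521/800 96709/21600

Answer: 67061/18000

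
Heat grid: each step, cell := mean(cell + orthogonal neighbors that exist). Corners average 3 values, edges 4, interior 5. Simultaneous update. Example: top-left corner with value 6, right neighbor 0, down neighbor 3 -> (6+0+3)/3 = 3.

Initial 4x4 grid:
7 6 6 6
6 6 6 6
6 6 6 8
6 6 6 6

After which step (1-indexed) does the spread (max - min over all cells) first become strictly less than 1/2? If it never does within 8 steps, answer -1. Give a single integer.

Step 1: max=20/3, min=6, spread=2/3
Step 2: max=391/60, min=6, spread=31/60
Step 3: max=3451/540, min=289/48, spread=799/2160
  -> spread < 1/2 first at step 3
Step 4: max=340843/54000, min=43631/7200, spread=27221/108000
Step 5: max=3054643/486000, min=1313357/216000, spread=398359/1944000
Step 6: max=91186357/14580000, min=39548027/6480000, spread=1762637/11664000
Step 7: max=1364146493/218700000, min=47562341/7776000, spread=211645219/1749600000
Step 8: max=81653659891/13122000000, min=35743325531/5832000000, spread=984941957/10497600000

Answer: 3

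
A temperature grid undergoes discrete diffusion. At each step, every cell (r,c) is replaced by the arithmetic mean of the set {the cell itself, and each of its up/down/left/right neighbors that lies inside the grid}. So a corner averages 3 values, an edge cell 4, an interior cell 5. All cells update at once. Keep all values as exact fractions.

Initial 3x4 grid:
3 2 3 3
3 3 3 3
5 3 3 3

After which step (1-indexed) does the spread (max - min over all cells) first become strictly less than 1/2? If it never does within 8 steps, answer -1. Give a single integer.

Step 1: max=11/3, min=8/3, spread=1
Step 2: max=32/9, min=329/120, spread=293/360
Step 3: max=448/135, min=3433/1200, spread=4943/10800
  -> spread < 1/2 first at step 3
Step 4: max=211153/64800, min=31493/10800, spread=4439/12960
Step 5: max=12383117/3888000, min=953561/324000, spread=188077/777600
Step 6: max=735624583/233280000, min=28717067/9720000, spread=1856599/9331200
Step 7: max=43719149597/13996800000, min=433549657/145800000, spread=83935301/559872000
Step 8: max=2608633929223/839808000000, min=26119675613/8748000000, spread=809160563/6718464000

Answer: 3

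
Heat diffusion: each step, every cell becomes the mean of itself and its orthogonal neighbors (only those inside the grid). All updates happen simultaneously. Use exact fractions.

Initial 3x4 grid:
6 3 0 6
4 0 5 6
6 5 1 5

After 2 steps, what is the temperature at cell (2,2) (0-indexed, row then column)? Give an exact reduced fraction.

Step 1: cell (2,2) = 4
Step 2: cell (2,2) = 67/20
Full grid after step 2:
  127/36 809/240 243/80 13/3
  251/60 301/100 94/25 159/40
  4 77/20 67/20 9/2

Answer: 67/20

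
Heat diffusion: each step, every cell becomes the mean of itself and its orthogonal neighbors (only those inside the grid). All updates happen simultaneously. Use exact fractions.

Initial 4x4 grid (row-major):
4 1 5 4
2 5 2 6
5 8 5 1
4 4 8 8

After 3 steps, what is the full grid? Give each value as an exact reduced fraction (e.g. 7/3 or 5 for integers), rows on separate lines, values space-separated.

Answer: 3673/1080 26801/7200 1783/480 41/10
28661/7200 11923/3000 547/125 2009/480
32813/7200 1838/375 14597/3000 35983/7200
1363/270 38003/7200 39643/7200 5759/1080

Derivation:
After step 1:
  7/3 15/4 3 5
  4 18/5 23/5 13/4
  19/4 27/5 24/5 5
  13/3 6 25/4 17/3
After step 2:
  121/36 761/240 327/80 15/4
  881/240 427/100 77/20 357/80
  1109/240 491/100 521/100 1123/240
  181/36 1319/240 1363/240 203/36
After step 3:
  3673/1080 26801/7200 1783/480 41/10
  28661/7200 11923/3000 547/125 2009/480
  32813/7200 1838/375 14597/3000 35983/7200
  1363/270 38003/7200 39643/7200 5759/1080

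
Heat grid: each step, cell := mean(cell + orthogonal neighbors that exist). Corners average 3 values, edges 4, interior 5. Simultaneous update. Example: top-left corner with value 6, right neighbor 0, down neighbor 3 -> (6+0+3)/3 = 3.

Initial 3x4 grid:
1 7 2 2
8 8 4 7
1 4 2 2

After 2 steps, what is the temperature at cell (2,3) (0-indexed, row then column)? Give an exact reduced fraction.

Step 1: cell (2,3) = 11/3
Step 2: cell (2,3) = 125/36
Full grid after step 2:
  43/9 1187/240 991/240 67/18
  611/120 471/100 213/50 941/240
  151/36 1037/240 901/240 125/36

Answer: 125/36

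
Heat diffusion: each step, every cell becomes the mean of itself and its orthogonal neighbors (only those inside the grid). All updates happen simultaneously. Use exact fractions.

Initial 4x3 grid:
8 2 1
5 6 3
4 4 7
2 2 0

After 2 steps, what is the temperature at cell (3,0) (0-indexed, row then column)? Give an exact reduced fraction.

Step 1: cell (3,0) = 8/3
Step 2: cell (3,0) = 101/36
Full grid after step 2:
  5 61/16 7/2
  37/8 457/100 55/16
  503/120 357/100 307/80
  101/36 46/15 17/6

Answer: 101/36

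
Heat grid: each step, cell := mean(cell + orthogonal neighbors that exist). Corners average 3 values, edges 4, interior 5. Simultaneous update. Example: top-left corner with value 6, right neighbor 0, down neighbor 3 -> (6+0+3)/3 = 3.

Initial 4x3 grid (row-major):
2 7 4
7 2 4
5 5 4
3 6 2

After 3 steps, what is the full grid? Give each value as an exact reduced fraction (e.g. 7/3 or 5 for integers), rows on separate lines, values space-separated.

After step 1:
  16/3 15/4 5
  4 5 7/2
  5 22/5 15/4
  14/3 4 4
After step 2:
  157/36 229/48 49/12
  29/6 413/100 69/16
  271/60 443/100 313/80
  41/9 64/15 47/12
After step 3:
  2011/432 62443/14400 79/18
  16057/3600 6743/1500 9863/2400
  8251/1800 25507/6000 9943/2400
  2401/540 3863/900 2903/720

Answer: 2011/432 62443/14400 79/18
16057/3600 6743/1500 9863/2400
8251/1800 25507/6000 9943/2400
2401/540 3863/900 2903/720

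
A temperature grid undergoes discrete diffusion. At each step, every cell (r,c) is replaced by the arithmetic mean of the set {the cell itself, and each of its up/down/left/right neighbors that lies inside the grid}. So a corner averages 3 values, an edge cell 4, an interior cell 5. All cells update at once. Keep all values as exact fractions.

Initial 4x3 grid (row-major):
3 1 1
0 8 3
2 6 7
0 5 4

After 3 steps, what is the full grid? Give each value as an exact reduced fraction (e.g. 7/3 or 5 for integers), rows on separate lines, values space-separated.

After step 1:
  4/3 13/4 5/3
  13/4 18/5 19/4
  2 28/5 5
  7/3 15/4 16/3
After step 2:
  47/18 197/80 29/9
  611/240 409/100 901/240
  791/240 399/100 1241/240
  97/36 1021/240 169/36
After step 3:
  2743/1080 14863/4800 1699/540
  22577/7200 6737/2000 29227/7200
  22547/7200 24961/6000 31697/7200
  461/135 56279/14400 5083/1080

Answer: 2743/1080 14863/4800 1699/540
22577/7200 6737/2000 29227/7200
22547/7200 24961/6000 31697/7200
461/135 56279/14400 5083/1080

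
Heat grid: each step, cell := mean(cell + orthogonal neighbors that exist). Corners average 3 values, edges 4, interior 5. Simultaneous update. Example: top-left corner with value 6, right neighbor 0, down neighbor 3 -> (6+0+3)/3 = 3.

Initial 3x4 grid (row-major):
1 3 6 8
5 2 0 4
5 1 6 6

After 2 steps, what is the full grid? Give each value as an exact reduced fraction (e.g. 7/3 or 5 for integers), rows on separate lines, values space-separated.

After step 1:
  3 3 17/4 6
  13/4 11/5 18/5 9/2
  11/3 7/2 13/4 16/3
After step 2:
  37/12 249/80 337/80 59/12
  727/240 311/100 89/25 583/120
  125/36 757/240 941/240 157/36

Answer: 37/12 249/80 337/80 59/12
727/240 311/100 89/25 583/120
125/36 757/240 941/240 157/36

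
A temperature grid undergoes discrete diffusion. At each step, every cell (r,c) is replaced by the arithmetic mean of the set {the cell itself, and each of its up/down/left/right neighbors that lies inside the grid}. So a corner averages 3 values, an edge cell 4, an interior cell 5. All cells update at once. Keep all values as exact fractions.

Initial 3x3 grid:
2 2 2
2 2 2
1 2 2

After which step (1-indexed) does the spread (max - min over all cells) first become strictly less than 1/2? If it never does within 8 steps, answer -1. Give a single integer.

Step 1: max=2, min=5/3, spread=1/3
  -> spread < 1/2 first at step 1
Step 2: max=2, min=31/18, spread=5/18
Step 3: max=2, min=391/216, spread=41/216
Step 4: max=709/360, min=23789/12960, spread=347/2592
Step 5: max=7043/3600, min=1448263/777600, spread=2921/31104
Step 6: max=838517/432000, min=87483461/46656000, spread=24611/373248
Step 7: max=18783259/9720000, min=5279997967/2799360000, spread=207329/4478976
Step 8: max=997998401/518400000, min=317893247549/167961600000, spread=1746635/53747712

Answer: 1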